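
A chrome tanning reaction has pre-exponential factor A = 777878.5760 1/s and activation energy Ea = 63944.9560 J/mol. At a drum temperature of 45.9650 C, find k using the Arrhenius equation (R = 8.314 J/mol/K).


T_K = T_C + 273.15 = 45.9650 + 273.15 = 319.1150 K
exponent = -Ea / (R * T_K) = -63944.9560 / (8.314 * 319.1150) = -24.1018
k = A * exp(exponent) = 777878.5760 * exp(-24.1018) = 2.6524e-05 1/s


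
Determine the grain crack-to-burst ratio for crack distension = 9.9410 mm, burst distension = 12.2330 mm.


Formula: Ratio = crack / burst
Substituting: Ratio = 9.9410 / 12.2330
Result: 0.8126


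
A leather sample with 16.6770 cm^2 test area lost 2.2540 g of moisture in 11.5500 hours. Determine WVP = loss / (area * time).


Formula: WVP = loss / (area * time)
Substituting: WVP = 2.2540 / (16.6770 * 11.5500)
Result: 0.0117018 g/(cm^2*hr)


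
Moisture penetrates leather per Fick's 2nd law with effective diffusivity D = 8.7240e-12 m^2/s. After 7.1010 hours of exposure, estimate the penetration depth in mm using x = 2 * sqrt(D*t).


t = 7.1010 hr * 3600 = 25563.6000 s
D * t = 8.7240e-12 * 25563.6000 = 2.2302e-07
x = 2 * sqrt(D*t) = 2 * sqrt(2.2302e-07) = 9.4449e-04 m = 0.9445 mm


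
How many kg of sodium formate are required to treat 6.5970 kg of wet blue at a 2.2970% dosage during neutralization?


Formula: Neutralizer = substrate * pct / 100
Substituting: Neutralizer = 6.5970 * 2.2970 / 100
Result: 0.1515 kg


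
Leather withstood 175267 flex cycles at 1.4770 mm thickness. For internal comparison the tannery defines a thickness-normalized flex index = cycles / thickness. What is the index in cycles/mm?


Formula: Index = cycles / thickness
Substituting: Index = 175267 / 1.4770
Result: 118664.1842 cycles/mm


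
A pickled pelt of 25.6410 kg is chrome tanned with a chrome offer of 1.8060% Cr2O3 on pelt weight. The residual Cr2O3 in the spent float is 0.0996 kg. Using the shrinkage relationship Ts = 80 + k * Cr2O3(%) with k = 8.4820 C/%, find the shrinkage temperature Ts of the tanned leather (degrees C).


Offered = pelt * offer_pct / 100 = 25.6410 * 1.8060 / 100 = 0.4631 kg
Uptake = offered - residual = 0.4631 - 0.0996 = 0.3635 kg
Cr2O3% on pelt = uptake / pelt * 100 = 0.3635 / 25.6410 * 100 = 1.4176 %
Ts = 80 + k * Cr2O3% = 80 + 8.4820 * 1.4176 = 92.0237 C


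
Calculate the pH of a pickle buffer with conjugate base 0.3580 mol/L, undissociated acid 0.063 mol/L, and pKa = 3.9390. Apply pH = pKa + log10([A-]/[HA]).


ratio = [A-] / [HA] = 0.3580 / 0.063 = 5.6825
log10(ratio) = 0.7545
pH = pKa + log10(ratio) = 3.9390 + 0.7545 = 4.6935


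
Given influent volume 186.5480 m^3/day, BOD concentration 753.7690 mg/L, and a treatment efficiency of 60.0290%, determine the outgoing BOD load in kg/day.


Load_in = volume * conc / 1000 = 186.5480 * 753.7690 / 1000 = 140.6141 kg/day
Removed = Load_in * eff / 100 = 140.6141 * 60.0290 / 100 = 84.4092 kg/day
Load_out = Load_in - Removed = 140.6141 - 84.4092 = 56.2049 kg/day


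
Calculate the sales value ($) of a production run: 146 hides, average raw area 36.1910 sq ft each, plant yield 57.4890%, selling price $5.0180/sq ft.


Raw_total = N * avg_area = 146 * 36.1910 = 5283.8860 sq ft
Finished = Raw_total * yield / 100 = 5283.8860 * 57.4890 / 100 = 3037.6532 sq ft
Value = Finished * price = 3037.6532 * 5.0180 = 15242.9439 $


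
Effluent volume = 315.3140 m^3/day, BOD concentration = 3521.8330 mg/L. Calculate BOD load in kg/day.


Formula: BOD_load = volume * conc / 1000
Substituting: BOD_load = 315.3140 * 3521.8330 / 1000
Result: 1110.4833 kg/day


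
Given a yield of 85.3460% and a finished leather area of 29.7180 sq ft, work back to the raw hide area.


Formula: raw = finished * 100 / yield
Substituting: raw = 29.7180 * 100 / 85.3460
Result: 34.8206 sq ft


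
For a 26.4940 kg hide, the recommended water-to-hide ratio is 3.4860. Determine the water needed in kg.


Formula: Water = hide_weight * ratio
Substituting: Water = 26.4940 * 3.4860
Result: 92.3581 kg


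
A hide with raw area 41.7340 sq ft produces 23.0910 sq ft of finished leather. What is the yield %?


Formula: Yield = finished / raw * 100
Substituting: Yield = 23.0910 / 41.7340 * 100
Result: 55.3290 %


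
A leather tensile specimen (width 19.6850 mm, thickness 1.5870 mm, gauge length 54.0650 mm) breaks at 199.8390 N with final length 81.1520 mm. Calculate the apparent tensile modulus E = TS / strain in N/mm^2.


TS = F / (w * t) = 199.8390 / (19.6850 * 1.5870) = 6.3969 N/mm^2
strain = (Lf - L0) / L0 = (81.1520 - 54.0650) / 54.0650 = 0.5010
E = TS / strain = 6.3969 / 0.5010 = 12.7680 N/mm^2


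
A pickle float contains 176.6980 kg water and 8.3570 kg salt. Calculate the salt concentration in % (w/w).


Formula: Conc = salt / (water + salt) * 100
Substituting: Conc = 8.3570 / (176.6980 + 8.3570) * 100
Result: 4.5160 %


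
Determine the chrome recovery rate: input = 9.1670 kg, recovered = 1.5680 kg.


Formula: Recovery = recovered / input * 100
Substituting: Recovery = 1.5680 / 9.1670 * 100
Result: 17.1048 %


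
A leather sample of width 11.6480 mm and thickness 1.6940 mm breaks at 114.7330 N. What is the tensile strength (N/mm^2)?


Formula: TS = force / (width * thickness)
Substituting: TS = 114.7330 / (11.6480 * 1.6940)
Result: 5.8147 N/mm^2


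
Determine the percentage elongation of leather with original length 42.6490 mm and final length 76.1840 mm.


Formula: Elongation = (Lf - L0) / L0 * 100
Substituting: Elongation = (76.1840 - 42.6490) / 42.6490 * 100
Result: 78.6302 %


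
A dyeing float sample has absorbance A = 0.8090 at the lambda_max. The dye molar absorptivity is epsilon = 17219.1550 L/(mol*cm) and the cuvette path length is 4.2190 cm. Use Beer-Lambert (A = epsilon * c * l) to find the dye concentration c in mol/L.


Formula: c = A / (epsilon * l)
Substituting: c = 0.8090 / (17219.1550 * 4.2190)
Result: 1.1136e-05 mol/L


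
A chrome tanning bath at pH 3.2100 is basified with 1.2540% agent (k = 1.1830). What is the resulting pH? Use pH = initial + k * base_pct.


Formula: pH_final = pH_initial + k * base_pct
Substituting: pH_final = 3.2100 + 1.1830 * 1.2540
Result: 4.6935


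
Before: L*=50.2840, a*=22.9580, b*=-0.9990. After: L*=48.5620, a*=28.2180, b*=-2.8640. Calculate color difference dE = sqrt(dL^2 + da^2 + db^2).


dL = -1.7220, da = 5.2600, db = -1.8650
dE = sqrt((-1.7220)^2 + 5.2600^2 + (-1.8650)^2) = 5.8405


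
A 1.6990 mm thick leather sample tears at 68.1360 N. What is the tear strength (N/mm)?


Formula: Tear strength = force / thickness
Substituting: Tear strength = 68.1360 / 1.6990
Result: 40.1036 N/mm


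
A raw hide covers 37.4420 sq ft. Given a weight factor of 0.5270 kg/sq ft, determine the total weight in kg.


Formula: Weight = area * weight_per_sqft
Substituting: Weight = 37.4420 * 0.5270
Result: 19.7319 kg


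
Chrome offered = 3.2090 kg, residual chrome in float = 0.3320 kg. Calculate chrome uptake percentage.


Formula: Uptake = (offered - residual) / offered * 100
Substituting: Uptake = (3.2090 - 0.3320) / 3.2090 * 100
Result: 89.6541 %


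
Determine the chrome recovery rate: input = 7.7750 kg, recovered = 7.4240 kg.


Formula: Recovery = recovered / input * 100
Substituting: Recovery = 7.4240 / 7.7750 * 100
Result: 95.4855 %


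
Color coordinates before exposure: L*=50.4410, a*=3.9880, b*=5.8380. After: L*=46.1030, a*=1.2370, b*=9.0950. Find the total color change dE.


dL = -4.3380, da = -2.7510, db = 3.2570
dE = sqrt((-4.3380)^2 + (-2.7510)^2 + 3.2570^2) = 6.0823


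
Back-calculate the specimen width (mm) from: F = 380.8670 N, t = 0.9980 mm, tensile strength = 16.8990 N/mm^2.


Formula: w = F / (TS * t)
Substituting: w = 380.8670 / (16.8990 * 0.9980)
Result: 22.5830 mm


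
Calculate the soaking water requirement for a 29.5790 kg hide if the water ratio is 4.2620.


Formula: Water = hide_weight * ratio
Substituting: Water = 29.5790 * 4.2620
Result: 126.0657 kg


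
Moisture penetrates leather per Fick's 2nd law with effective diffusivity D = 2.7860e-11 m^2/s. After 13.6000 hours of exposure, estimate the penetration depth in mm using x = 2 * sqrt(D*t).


t = 13.6000 hr * 3600 = 48960.0000 s
D * t = 2.7860e-11 * 48960.0000 = 1.3640e-06
x = 2 * sqrt(D*t) = 2 * sqrt(1.3640e-06) = 0.00233583 m = 2.3358 mm


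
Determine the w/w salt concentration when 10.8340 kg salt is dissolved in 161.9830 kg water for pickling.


Formula: Conc = salt / (water + salt) * 100
Substituting: Conc = 10.8340 / (161.9830 + 10.8340) * 100
Result: 6.2691 %


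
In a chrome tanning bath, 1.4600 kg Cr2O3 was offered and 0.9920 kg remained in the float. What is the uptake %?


Formula: Uptake = (offered - residual) / offered * 100
Substituting: Uptake = (1.4600 - 0.9920) / 1.4600 * 100
Result: 32.0548 %


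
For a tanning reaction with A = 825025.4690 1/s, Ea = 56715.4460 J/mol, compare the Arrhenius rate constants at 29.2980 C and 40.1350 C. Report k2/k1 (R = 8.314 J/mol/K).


T1 = 29.2980 + 273.15 = 302.4480 K; T2 = 40.1350 + 273.15 = 313.2850 K
k1 = A * exp(-Ea/(R*T1)) = 825025.4690 * exp(-56715.4460/(8.314*302.4480)) = 1.3213e-04 1/s
k2 = A * exp(-Ea/(R*T2)) = 825025.4690 * exp(-56715.4460/(8.314*313.2850)) = 2.8830e-04 1/s
k2/k1 = 2.8830e-04 / 1.3213e-04 = 2.1819


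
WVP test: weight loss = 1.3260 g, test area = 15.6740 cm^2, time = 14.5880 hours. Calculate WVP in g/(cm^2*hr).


Formula: WVP = loss / (area * time)
Substituting: WVP = 1.3260 / (15.6740 * 14.5880)
Result: 0.0057992 g/(cm^2*hr)


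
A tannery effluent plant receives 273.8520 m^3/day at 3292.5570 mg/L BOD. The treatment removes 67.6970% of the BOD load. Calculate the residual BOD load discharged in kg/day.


Load_in = volume * conc / 1000 = 273.8520 * 3292.5570 / 1000 = 901.6733 kg/day
Removed = Load_in * eff / 100 = 901.6733 * 67.6970 / 100 = 610.4058 kg/day
Load_out = Load_in - Removed = 901.6733 - 610.4058 = 291.2675 kg/day


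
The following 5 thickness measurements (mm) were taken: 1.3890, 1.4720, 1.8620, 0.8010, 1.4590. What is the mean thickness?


Formula: Average = sum / n
Substituting: Average = 6.9830 / 5
Result: 1.3966 mm


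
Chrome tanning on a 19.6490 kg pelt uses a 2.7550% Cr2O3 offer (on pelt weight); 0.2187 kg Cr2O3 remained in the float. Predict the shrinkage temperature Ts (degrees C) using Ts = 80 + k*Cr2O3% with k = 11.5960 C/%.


Offered = pelt * offer_pct / 100 = 19.6490 * 2.7550 / 100 = 0.5413 kg
Uptake = offered - residual = 0.5413 - 0.2187 = 0.3226 kg
Cr2O3% on pelt = uptake / pelt * 100 = 0.3226 / 19.6490 * 100 = 1.6420 %
Ts = 80 + k * Cr2O3% = 80 + 11.5960 * 1.6420 = 99.0402 C


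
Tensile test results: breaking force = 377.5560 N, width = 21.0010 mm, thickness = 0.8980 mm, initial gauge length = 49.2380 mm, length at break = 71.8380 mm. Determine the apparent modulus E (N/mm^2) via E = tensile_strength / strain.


TS = F / (w * t) = 377.5560 / (21.0010 * 0.8980) = 20.0200 N/mm^2
strain = (Lf - L0) / L0 = (71.8380 - 49.2380) / 49.2380 = 0.4590
E = TS / strain = 20.0200 / 0.4590 = 43.6171 N/mm^2


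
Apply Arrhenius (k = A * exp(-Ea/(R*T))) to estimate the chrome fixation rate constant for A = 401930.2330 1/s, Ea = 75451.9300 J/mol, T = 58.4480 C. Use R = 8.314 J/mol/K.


T_K = T_C + 273.15 = 58.4480 + 273.15 = 331.5980 K
exponent = -Ea / (R * T_K) = -75451.9300 / (8.314 * 331.5980) = -27.3683
k = A * exp(exponent) = 401930.2330 * exp(-27.3683) = 5.2268e-07 1/s


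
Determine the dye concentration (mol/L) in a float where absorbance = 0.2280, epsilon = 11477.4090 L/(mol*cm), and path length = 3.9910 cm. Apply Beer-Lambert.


Formula: c = A / (epsilon * l)
Substituting: c = 0.2280 / (11477.4090 * 3.9910)
Result: 4.9775e-06 mol/L


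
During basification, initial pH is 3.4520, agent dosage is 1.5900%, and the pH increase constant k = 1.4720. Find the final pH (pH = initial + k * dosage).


Formula: pH_final = pH_initial + k * base_pct
Substituting: pH_final = 3.4520 + 1.4720 * 1.5900
Result: 5.7925


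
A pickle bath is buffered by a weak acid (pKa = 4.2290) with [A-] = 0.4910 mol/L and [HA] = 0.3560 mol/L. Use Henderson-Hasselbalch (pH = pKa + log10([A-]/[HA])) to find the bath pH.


ratio = [A-] / [HA] = 0.4910 / 0.3560 = 1.3792
log10(ratio) = 0.1396
pH = pKa + log10(ratio) = 4.2290 + 0.1396 = 4.3686


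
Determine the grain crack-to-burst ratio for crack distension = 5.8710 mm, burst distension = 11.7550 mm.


Formula: Ratio = crack / burst
Substituting: Ratio = 5.8710 / 11.7550
Result: 0.4994


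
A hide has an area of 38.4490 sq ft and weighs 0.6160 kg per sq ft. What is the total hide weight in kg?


Formula: Weight = area * weight_per_sqft
Substituting: Weight = 38.4490 * 0.6160
Result: 23.6846 kg


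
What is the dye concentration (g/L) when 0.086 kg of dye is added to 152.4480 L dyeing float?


Formula: Conc = dye_mass(kg) / volume(L) * 1000
Substituting: Conc = 0.086 / 152.4480 * 1000
Result: 0.5641 g/L


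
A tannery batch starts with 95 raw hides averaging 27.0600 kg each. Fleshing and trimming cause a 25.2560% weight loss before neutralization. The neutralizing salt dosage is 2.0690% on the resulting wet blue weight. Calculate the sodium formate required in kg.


Total_raw = N * avg_wt = 95 * 27.0600 = 2570.7000 kg
Substrate = Total_raw * (1 - loss/100) = 2570.7000 * (1 - 25.2560/100) = 1921.4440 kg
Neutralizer = Substrate * pct / 100 = 1921.4440 * 2.0690 / 100 = 39.7547 kg


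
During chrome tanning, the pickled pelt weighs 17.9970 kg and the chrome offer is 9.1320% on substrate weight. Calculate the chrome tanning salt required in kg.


Formula: Chrome = substrate * pct / 100
Substituting: Chrome = 17.9970 * 9.1320 / 100
Result: 1.6435 kg


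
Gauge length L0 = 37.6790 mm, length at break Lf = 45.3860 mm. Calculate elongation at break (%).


Formula: Elongation = (Lf - L0) / L0 * 100
Substituting: Elongation = (45.3860 - 37.6790) / 37.6790 * 100
Result: 20.4544 %


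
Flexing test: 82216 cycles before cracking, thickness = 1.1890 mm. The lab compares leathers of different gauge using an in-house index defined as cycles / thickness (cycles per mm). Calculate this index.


Formula: Index = cycles / thickness
Substituting: Index = 82216 / 1.1890
Result: 69147.1825 cycles/mm


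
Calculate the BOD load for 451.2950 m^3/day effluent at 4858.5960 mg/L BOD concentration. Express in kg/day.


Formula: BOD_load = volume * conc / 1000
Substituting: BOD_load = 451.2950 * 4858.5960 / 1000
Result: 2192.6601 kg/day


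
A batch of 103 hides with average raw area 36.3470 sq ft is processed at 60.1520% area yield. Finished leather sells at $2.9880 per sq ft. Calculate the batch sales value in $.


Raw_total = N * avg_area = 103 * 36.3470 = 3743.7410 sq ft
Finished = Raw_total * yield / 100 = 3743.7410 * 60.1520 / 100 = 2251.9351 sq ft
Value = Finished * price = 2251.9351 * 2.9880 = 6728.7820 $


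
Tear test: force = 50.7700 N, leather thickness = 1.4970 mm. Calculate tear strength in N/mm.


Formula: Tear strength = force / thickness
Substituting: Tear strength = 50.7700 / 1.4970
Result: 33.9145 N/mm


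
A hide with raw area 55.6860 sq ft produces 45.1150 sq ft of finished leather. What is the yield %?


Formula: Yield = finished / raw * 100
Substituting: Yield = 45.1150 / 55.6860 * 100
Result: 81.0168 %


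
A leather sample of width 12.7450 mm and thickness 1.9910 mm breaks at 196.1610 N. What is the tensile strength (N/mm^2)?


Formula: TS = force / (width * thickness)
Substituting: TS = 196.1610 / (12.7450 * 1.9910)
Result: 7.7304 N/mm^2


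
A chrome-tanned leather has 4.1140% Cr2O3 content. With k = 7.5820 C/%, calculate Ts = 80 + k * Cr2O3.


Formula: Ts = 80 + k * Cr2O3
Substituting: Ts = 80 + 7.5820 * 4.1140
Result: 111.1923 C


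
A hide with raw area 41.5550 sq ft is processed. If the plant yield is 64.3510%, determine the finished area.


Formula: finished = raw * yield / 100
Substituting: finished = 41.5550 * 64.3510 / 100
Result: 26.7411 sq ft


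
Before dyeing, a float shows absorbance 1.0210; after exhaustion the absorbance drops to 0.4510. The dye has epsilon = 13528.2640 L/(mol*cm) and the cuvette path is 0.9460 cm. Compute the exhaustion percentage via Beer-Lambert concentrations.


c_initial = A_i / (epsilon * l) = 1.0210 / (13528.2640 * 0.9460) = 7.9780e-05 mol/L
c_final = A_f / (epsilon * l) = 0.4510 / (13528.2640 * 0.9460) = 3.5241e-05 mol/L
Exhaustion = (c_initial - c_final) / c_initial * 100 = (7.9780e-05 - 3.5241e-05) / 7.9780e-05 * 100 = 55.8276 %


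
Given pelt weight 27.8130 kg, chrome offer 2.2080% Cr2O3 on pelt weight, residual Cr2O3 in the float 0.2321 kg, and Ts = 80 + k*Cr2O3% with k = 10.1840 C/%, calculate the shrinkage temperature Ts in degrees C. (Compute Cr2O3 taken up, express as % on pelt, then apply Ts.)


Offered = pelt * offer_pct / 100 = 27.8130 * 2.2080 / 100 = 0.6141 kg
Uptake = offered - residual = 0.6141 - 0.2321 = 0.3820 kg
Cr2O3% on pelt = uptake / pelt * 100 = 0.3820 / 27.8130 * 100 = 1.3735 %
Ts = 80 + k * Cr2O3% = 80 + 10.1840 * 1.3735 = 93.9877 C


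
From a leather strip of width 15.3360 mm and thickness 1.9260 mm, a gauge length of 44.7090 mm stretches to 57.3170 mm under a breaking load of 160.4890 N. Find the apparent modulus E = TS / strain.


TS = F / (w * t) = 160.4890 / (15.3360 * 1.9260) = 5.4335 N/mm^2
strain = (Lf - L0) / L0 = (57.3170 - 44.7090) / 44.7090 = 0.2820
E = TS / strain = 5.4335 / 0.2820 = 19.2675 N/mm^2


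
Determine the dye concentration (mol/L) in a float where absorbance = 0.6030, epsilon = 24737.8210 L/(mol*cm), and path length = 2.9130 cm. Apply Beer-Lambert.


Formula: c = A / (epsilon * l)
Substituting: c = 0.6030 / (24737.8210 * 2.9130)
Result: 8.3679e-06 mol/L


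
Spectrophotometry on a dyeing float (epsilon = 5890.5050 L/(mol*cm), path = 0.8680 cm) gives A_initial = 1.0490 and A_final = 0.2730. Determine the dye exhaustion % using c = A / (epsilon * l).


c_initial = A_i / (epsilon * l) = 1.0490 / (5890.5050 * 0.8680) = 2.0516e-04 mol/L
c_final = A_f / (epsilon * l) = 0.2730 / (5890.5050 * 0.8680) = 5.3394e-05 mol/L
Exhaustion = (c_initial - c_final) / c_initial * 100 = (2.0516e-04 - 5.3394e-05) / 2.0516e-04 * 100 = 73.9752 %


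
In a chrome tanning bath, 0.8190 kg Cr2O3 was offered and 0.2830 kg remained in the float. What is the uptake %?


Formula: Uptake = (offered - residual) / offered * 100
Substituting: Uptake = (0.8190 - 0.2830) / 0.8190 * 100
Result: 65.4457 %


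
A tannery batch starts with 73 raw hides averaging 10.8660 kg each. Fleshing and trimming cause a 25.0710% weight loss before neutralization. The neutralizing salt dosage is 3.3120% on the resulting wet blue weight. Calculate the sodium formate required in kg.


Total_raw = N * avg_wt = 73 * 10.8660 = 793.2180 kg
Substrate = Total_raw * (1 - loss/100) = 793.2180 * (1 - 25.0710/100) = 594.3503 kg
Neutralizer = Substrate * pct / 100 = 594.3503 * 3.3120 / 100 = 19.6849 kg


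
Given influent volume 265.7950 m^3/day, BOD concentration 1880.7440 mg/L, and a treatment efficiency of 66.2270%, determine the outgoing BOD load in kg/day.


Load_in = volume * conc / 1000 = 265.7950 * 1880.7440 / 1000 = 499.8924 kg/day
Removed = Load_in * eff / 100 = 499.8924 * 66.2270 / 100 = 331.0637 kg/day
Load_out = Load_in - Removed = 499.8924 - 331.0637 = 168.8286 kg/day


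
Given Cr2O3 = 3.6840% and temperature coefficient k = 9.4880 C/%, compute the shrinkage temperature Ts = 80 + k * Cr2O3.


Formula: Ts = 80 + k * Cr2O3
Substituting: Ts = 80 + 9.4880 * 3.6840
Result: 114.9538 C


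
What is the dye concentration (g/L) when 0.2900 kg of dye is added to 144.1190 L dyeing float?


Formula: Conc = dye_mass(kg) / volume(L) * 1000
Substituting: Conc = 0.2900 / 144.1190 * 1000
Result: 2.0122 g/L


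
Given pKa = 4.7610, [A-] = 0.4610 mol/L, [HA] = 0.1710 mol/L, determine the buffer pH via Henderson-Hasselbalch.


ratio = [A-] / [HA] = 0.4610 / 0.1710 = 2.6959
log10(ratio) = 0.4307
pH = pKa + log10(ratio) = 4.7610 + 0.4307 = 5.1917


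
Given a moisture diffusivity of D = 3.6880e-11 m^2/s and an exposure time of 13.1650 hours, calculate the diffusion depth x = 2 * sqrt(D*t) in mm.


t = 13.1650 hr * 3600 = 47394.0000 s
D * t = 3.6880e-11 * 47394.0000 = 1.7479e-06
x = 2 * sqrt(D*t) = 2 * sqrt(1.7479e-06) = 0.00264416 m = 2.6442 mm


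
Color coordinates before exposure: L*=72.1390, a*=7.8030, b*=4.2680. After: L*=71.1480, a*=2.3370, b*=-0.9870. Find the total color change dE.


dL = -0.9910, da = -5.4660, db = -5.2550
dE = sqrt((-0.9910)^2 + (-5.4660)^2 + (-5.2550)^2) = 7.6468


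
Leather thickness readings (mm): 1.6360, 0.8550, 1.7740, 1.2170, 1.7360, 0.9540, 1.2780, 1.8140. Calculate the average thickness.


Formula: Average = sum / n
Substituting: Average = 11.2640 / 8
Result: 1.4080 mm


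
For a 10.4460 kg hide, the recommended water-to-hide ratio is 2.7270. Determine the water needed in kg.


Formula: Water = hide_weight * ratio
Substituting: Water = 10.4460 * 2.7270
Result: 28.4862 kg


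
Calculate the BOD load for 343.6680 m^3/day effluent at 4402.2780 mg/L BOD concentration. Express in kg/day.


Formula: BOD_load = volume * conc / 1000
Substituting: BOD_load = 343.6680 * 4402.2780 / 1000
Result: 1512.9221 kg/day


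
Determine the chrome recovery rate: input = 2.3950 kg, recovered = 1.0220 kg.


Formula: Recovery = recovered / input * 100
Substituting: Recovery = 1.0220 / 2.3950 * 100
Result: 42.6722 %


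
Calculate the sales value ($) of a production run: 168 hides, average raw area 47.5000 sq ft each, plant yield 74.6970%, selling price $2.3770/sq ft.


Raw_total = N * avg_area = 168 * 47.5000 = 7980.0000 sq ft
Finished = Raw_total * yield / 100 = 7980.0000 * 74.6970 / 100 = 5960.8206 sq ft
Value = Finished * price = 5960.8206 * 2.3770 = 14168.8706 $


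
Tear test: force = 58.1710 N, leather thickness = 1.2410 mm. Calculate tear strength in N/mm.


Formula: Tear strength = force / thickness
Substituting: Tear strength = 58.1710 / 1.2410
Result: 46.8743 N/mm


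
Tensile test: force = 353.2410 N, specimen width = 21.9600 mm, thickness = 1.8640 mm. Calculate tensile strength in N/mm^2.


Formula: TS = force / (width * thickness)
Substituting: TS = 353.2410 / (21.9600 * 1.8640)
Result: 8.6296 N/mm^2


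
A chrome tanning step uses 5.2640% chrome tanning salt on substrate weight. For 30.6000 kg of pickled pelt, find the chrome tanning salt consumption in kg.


Formula: Chrome = substrate * pct / 100
Substituting: Chrome = 30.6000 * 5.2640 / 100
Result: 1.6108 kg


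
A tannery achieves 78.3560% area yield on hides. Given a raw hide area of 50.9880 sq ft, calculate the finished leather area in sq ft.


Formula: finished = raw * yield / 100
Substituting: finished = 50.9880 * 78.3560 / 100
Result: 39.9522 sq ft


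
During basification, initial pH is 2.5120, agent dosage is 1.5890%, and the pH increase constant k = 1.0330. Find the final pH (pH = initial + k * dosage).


Formula: pH_final = pH_initial + k * base_pct
Substituting: pH_final = 2.5120 + 1.0330 * 1.5890
Result: 4.1534


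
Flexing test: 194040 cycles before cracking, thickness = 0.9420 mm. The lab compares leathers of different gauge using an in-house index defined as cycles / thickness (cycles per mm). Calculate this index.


Formula: Index = cycles / thickness
Substituting: Index = 194040 / 0.9420
Result: 205987.2611 cycles/mm


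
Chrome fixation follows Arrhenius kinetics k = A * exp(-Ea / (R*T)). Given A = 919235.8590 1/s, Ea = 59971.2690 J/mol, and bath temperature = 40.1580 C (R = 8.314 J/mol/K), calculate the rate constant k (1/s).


T_K = T_C + 273.15 = 40.1580 + 273.15 = 313.3080 K
exponent = -Ea / (R * T_K) = -59971.2690 / (8.314 * 313.3080) = -23.0230
k = A * exp(exponent) = 919235.8590 * exp(-23.0230) = 9.2187e-05 1/s


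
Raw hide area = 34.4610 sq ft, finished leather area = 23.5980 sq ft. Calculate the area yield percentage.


Formula: Yield = finished / raw * 100
Substituting: Yield = 23.5980 / 34.4610 * 100
Result: 68.4774 %


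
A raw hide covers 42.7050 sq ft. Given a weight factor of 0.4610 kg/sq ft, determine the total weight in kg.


Formula: Weight = area * weight_per_sqft
Substituting: Weight = 42.7050 * 0.4610
Result: 19.6870 kg


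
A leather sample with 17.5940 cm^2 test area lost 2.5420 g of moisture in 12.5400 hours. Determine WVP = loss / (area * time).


Formula: WVP = loss / (area * time)
Substituting: WVP = 2.5420 / (17.5940 * 12.5400)
Result: 0.0115216 g/(cm^2*hr)


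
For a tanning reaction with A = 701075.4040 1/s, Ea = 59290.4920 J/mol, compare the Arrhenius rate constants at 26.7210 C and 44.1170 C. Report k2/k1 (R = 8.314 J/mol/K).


T1 = 26.7210 + 273.15 = 299.8710 K; T2 = 44.1170 + 273.15 = 317.2670 K
k1 = A * exp(-Ea/(R*T1)) = 701075.4040 * exp(-59290.4920/(8.314*299.8710)) = 3.2928e-05 1/s
k2 = A * exp(-Ea/(R*T2)) = 701075.4040 * exp(-59290.4920/(8.314*317.2670)) = 1.2130e-04 1/s
k2/k1 = 1.2130e-04 / 3.2928e-05 = 3.6839


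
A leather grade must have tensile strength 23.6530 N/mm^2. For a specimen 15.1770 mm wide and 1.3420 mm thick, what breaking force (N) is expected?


Formula: F = TS * w * t
Substituting: F = 23.6530 * 15.1770 * 1.3420
Result: 481.7533 N


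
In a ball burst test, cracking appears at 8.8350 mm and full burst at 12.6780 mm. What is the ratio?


Formula: Ratio = crack / burst
Substituting: Ratio = 8.8350 / 12.6780
Result: 0.6969


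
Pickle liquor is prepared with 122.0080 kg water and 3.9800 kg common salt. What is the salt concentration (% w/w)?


Formula: Conc = salt / (water + salt) * 100
Substituting: Conc = 3.9800 / (122.0080 + 3.9800) * 100
Result: 3.1590 %


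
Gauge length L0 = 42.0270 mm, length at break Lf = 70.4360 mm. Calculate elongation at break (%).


Formula: Elongation = (Lf - L0) / L0 * 100
Substituting: Elongation = (70.4360 - 42.0270) / 42.0270 * 100
Result: 67.5970 %


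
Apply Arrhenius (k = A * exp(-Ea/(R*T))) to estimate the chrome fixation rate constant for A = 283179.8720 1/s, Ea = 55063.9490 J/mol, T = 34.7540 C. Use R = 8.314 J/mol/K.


T_K = T_C + 273.15 = 34.7540 + 273.15 = 307.9040 K
exponent = -Ea / (R * T_K) = -55063.9490 / (8.314 * 307.9040) = -21.5101
k = A * exp(exponent) = 283179.8720 * exp(-21.5101) = 1.2893e-04 1/s


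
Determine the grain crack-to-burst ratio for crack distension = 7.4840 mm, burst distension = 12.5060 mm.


Formula: Ratio = crack / burst
Substituting: Ratio = 7.4840 / 12.5060
Result: 0.5984


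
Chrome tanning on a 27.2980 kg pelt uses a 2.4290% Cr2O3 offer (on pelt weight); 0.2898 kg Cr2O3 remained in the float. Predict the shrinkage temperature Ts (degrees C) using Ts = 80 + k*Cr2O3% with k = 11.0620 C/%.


Offered = pelt * offer_pct / 100 = 27.2980 * 2.4290 / 100 = 0.6631 kg
Uptake = offered - residual = 0.6631 - 0.2898 = 0.3733 kg
Cr2O3% on pelt = uptake / pelt * 100 = 0.3733 / 27.2980 * 100 = 1.3674 %
Ts = 80 + k * Cr2O3% = 80 + 11.0620 * 1.3674 = 95.1260 C


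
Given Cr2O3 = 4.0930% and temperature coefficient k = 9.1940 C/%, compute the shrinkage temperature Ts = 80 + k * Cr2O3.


Formula: Ts = 80 + k * Cr2O3
Substituting: Ts = 80 + 9.1940 * 4.0930
Result: 117.6310 C


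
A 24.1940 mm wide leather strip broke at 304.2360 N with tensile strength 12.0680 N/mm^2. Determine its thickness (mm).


Formula: t = F / (TS * w)
Substituting: t = 304.2360 / (12.0680 * 24.1940)
Result: 1.0420 mm


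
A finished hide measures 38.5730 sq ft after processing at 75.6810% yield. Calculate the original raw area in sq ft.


Formula: raw = finished * 100 / yield
Substituting: raw = 38.5730 * 100 / 75.6810
Result: 50.9679 sq ft


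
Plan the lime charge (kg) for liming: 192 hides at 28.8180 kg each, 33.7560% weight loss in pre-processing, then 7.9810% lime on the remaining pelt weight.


Total_raw = N * avg_wt = 192 * 28.8180 = 5533.0560 kg
Substrate = Total_raw * (1 - loss/100) = 5533.0560 * (1 - 33.7560/100) = 3665.3176 kg
Lime = Substrate * pct / 100 = 3665.3176 * 7.9810 / 100 = 292.5290 kg


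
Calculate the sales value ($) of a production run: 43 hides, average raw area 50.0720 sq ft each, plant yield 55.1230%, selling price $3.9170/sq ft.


Raw_total = N * avg_area = 43 * 50.0720 = 2153.0960 sq ft
Finished = Raw_total * yield / 100 = 2153.0960 * 55.1230 / 100 = 1186.8511 sq ft
Value = Finished * price = 1186.8511 * 3.9170 = 4648.8958 $


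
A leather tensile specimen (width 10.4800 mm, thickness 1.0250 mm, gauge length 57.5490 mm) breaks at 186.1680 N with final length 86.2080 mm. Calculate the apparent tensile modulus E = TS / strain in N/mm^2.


TS = F / (w * t) = 186.1680 / (10.4800 * 1.0250) = 17.3309 N/mm^2
strain = (Lf - L0) / L0 = (86.2080 - 57.5490) / 57.5490 = 0.4980
E = TS / strain = 17.3309 / 0.4980 = 34.8014 N/mm^2


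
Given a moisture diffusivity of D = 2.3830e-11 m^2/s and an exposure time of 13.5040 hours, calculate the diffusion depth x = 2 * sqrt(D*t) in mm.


t = 13.5040 hr * 3600 = 48614.4000 s
D * t = 2.3830e-11 * 48614.4000 = 1.1585e-06
x = 2 * sqrt(D*t) = 2 * sqrt(1.1585e-06) = 0.00215266 m = 2.1527 mm


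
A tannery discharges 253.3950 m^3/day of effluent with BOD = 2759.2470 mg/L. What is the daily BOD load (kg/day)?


Formula: BOD_load = volume * conc / 1000
Substituting: BOD_load = 253.3950 * 2759.2470 / 1000
Result: 699.1794 kg/day


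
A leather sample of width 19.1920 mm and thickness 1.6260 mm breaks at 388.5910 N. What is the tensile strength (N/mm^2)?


Formula: TS = force / (width * thickness)
Substituting: TS = 388.5910 / (19.1920 * 1.6260)
Result: 12.4524 N/mm^2


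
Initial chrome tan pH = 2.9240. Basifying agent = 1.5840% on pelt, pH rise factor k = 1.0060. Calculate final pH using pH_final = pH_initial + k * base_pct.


Formula: pH_final = pH_initial + k * base_pct
Substituting: pH_final = 2.9240 + 1.0060 * 1.5840
Result: 4.5175


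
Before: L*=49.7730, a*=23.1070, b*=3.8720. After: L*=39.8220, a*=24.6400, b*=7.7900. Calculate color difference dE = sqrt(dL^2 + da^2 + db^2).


dL = -9.9510, da = 1.5330, db = 3.9180
dE = sqrt((-9.9510)^2 + 1.5330^2 + 3.9180^2) = 10.8039


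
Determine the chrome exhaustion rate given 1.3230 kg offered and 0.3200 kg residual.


Formula: Uptake = (offered - residual) / offered * 100
Substituting: Uptake = (1.3230 - 0.3200) / 1.3230 * 100
Result: 75.8125 %


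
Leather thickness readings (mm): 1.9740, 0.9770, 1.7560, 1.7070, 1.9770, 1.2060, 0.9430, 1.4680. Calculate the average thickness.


Formula: Average = sum / n
Substituting: Average = 12.0080 / 8
Result: 1.5010 mm


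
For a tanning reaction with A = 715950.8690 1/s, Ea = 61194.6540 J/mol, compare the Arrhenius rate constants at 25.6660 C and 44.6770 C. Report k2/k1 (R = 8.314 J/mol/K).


T1 = 25.6660 + 273.15 = 298.8160 K; T2 = 44.6770 + 273.15 = 317.8270 K
k1 = A * exp(-Ea/(R*T1)) = 715950.8690 * exp(-61194.6540/(8.314*298.8160)) = 1.4366e-05 1/s
k2 = A * exp(-Ea/(R*T2)) = 715950.8690 * exp(-61194.6540/(8.314*317.8270)) = 6.2693e-05 1/s
k2/k1 = 6.2693e-05 / 1.4366e-05 = 4.3639


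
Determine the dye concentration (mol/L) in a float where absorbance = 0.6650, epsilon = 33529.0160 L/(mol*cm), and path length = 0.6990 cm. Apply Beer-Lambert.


Formula: c = A / (epsilon * l)
Substituting: c = 0.6650 / (33529.0160 * 0.6990)
Result: 2.8374e-05 mol/L


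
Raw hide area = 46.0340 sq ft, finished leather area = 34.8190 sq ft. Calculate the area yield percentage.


Formula: Yield = finished / raw * 100
Substituting: Yield = 34.8190 / 46.0340 * 100
Result: 75.6376 %


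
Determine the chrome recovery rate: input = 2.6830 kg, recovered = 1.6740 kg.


Formula: Recovery = recovered / input * 100
Substituting: Recovery = 1.6740 / 2.6830 * 100
Result: 62.3928 %


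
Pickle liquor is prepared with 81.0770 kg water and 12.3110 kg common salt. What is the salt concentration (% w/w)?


Formula: Conc = salt / (water + salt) * 100
Substituting: Conc = 12.3110 / (81.0770 + 12.3110) * 100
Result: 13.1826 %


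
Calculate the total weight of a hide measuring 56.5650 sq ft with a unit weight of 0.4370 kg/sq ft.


Formula: Weight = area * weight_per_sqft
Substituting: Weight = 56.5650 * 0.4370
Result: 24.7189 kg


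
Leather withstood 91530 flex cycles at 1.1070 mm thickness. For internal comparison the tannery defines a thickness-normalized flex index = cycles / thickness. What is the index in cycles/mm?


Formula: Index = cycles / thickness
Substituting: Index = 91530 / 1.1070
Result: 82682.9268 cycles/mm


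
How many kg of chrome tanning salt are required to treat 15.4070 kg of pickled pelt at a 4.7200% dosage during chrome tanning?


Formula: Chrome = substrate * pct / 100
Substituting: Chrome = 15.4070 * 4.7200 / 100
Result: 0.7272 kg


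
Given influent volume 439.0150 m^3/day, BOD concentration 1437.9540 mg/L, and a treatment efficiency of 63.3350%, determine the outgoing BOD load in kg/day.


Load_in = volume * conc / 1000 = 439.0150 * 1437.9540 / 1000 = 631.2834 kg/day
Removed = Load_in * eff / 100 = 631.2834 * 63.3350 / 100 = 399.8233 kg/day
Load_out = Load_in - Removed = 631.2834 - 399.8233 = 231.4600 kg/day


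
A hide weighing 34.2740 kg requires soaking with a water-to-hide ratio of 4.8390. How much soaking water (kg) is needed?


Formula: Water = hide_weight * ratio
Substituting: Water = 34.2740 * 4.8390
Result: 165.8519 kg


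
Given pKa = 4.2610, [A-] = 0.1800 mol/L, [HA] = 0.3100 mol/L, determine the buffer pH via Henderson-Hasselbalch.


ratio = [A-] / [HA] = 0.1800 / 0.3100 = 0.5806
log10(ratio) = -0.2361
pH = pKa + log10(ratio) = 4.2610 - 0.2361 = 4.0249


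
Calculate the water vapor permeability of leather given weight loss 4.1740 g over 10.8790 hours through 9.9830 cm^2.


Formula: WVP = loss / (area * time)
Substituting: WVP = 4.1740 / (9.9830 * 10.8790)
Result: 0.0384328 g/(cm^2*hr)


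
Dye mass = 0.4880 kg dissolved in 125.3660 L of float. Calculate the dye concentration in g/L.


Formula: Conc = dye_mass(kg) / volume(L) * 1000
Substituting: Conc = 0.4880 / 125.3660 * 1000
Result: 3.8926 g/L


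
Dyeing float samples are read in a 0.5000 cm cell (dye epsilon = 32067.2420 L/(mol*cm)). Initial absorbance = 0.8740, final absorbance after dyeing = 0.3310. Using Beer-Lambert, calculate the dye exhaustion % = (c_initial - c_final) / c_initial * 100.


c_initial = A_i / (epsilon * l) = 0.8740 / (32067.2420 * 0.5000) = 5.4510e-05 mol/L
c_final = A_f / (epsilon * l) = 0.3310 / (32067.2420 * 0.5000) = 2.0644e-05 mol/L
Exhaustion = (c_initial - c_final) / c_initial * 100 = (5.4510e-05 - 2.0644e-05) / 5.4510e-05 * 100 = 62.1281 %


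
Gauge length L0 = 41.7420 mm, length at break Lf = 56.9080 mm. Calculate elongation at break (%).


Formula: Elongation = (Lf - L0) / L0 * 100
Substituting: Elongation = (56.9080 - 41.7420) / 41.7420 * 100
Result: 36.3327 %


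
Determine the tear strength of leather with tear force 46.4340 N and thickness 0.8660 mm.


Formula: Tear strength = force / thickness
Substituting: Tear strength = 46.4340 / 0.8660
Result: 53.6189 N/mm


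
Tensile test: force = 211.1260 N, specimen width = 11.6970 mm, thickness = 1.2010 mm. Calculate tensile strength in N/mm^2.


Formula: TS = force / (width * thickness)
Substituting: TS = 211.1260 / (11.6970 * 1.2010)
Result: 15.0288 N/mm^2


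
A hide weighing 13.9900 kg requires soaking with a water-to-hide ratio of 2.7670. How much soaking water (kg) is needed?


Formula: Water = hide_weight * ratio
Substituting: Water = 13.9900 * 2.7670
Result: 38.7103 kg


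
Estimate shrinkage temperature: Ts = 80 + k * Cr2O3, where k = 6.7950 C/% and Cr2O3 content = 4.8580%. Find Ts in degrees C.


Formula: Ts = 80 + k * Cr2O3
Substituting: Ts = 80 + 6.7950 * 4.8580
Result: 113.0101 C


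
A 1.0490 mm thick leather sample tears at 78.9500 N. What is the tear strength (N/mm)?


Formula: Tear strength = force / thickness
Substituting: Tear strength = 78.9500 / 1.0490
Result: 75.2622 N/mm


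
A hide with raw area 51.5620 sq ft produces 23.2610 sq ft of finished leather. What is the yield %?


Formula: Yield = finished / raw * 100
Substituting: Yield = 23.2610 / 51.5620 * 100
Result: 45.1127 %


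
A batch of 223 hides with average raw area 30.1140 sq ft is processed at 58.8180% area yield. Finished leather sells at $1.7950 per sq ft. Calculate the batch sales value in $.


Raw_total = N * avg_area = 223 * 30.1140 = 6715.4220 sq ft
Finished = Raw_total * yield / 100 = 6715.4220 * 58.8180 / 100 = 3949.8769 sq ft
Value = Finished * price = 3949.8769 * 1.7950 = 7090.0291 $


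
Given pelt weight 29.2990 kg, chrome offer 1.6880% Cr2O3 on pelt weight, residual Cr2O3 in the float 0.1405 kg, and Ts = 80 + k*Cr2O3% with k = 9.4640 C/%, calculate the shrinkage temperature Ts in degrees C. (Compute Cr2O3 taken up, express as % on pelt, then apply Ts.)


Offered = pelt * offer_pct / 100 = 29.2990 * 1.6880 / 100 = 0.4946 kg
Uptake = offered - residual = 0.4946 - 0.1405 = 0.3541 kg
Cr2O3% on pelt = uptake / pelt * 100 = 0.3541 / 29.2990 * 100 = 1.2085 %
Ts = 80 + k * Cr2O3% = 80 + 9.4640 * 1.2085 = 91.4369 C


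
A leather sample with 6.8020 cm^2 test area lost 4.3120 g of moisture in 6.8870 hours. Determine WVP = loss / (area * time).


Formula: WVP = loss / (area * time)
Substituting: WVP = 4.3120 / (6.8020 * 6.8870)
Result: 0.0920475 g/(cm^2*hr)


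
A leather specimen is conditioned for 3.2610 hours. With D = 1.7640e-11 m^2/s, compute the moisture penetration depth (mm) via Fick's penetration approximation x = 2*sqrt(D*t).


t = 3.2610 hr * 3600 = 11739.6000 s
D * t = 1.7640e-11 * 11739.6000 = 2.0709e-07
x = 2 * sqrt(D*t) = 2 * sqrt(2.0709e-07) = 9.1014e-04 m = 0.9101 mm


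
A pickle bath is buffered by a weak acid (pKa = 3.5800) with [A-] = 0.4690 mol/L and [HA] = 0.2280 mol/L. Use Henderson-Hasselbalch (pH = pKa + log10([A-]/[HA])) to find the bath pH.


ratio = [A-] / [HA] = 0.4690 / 0.2280 = 2.0570
log10(ratio) = 0.3132
pH = pKa + log10(ratio) = 3.5800 + 0.3132 = 3.8932


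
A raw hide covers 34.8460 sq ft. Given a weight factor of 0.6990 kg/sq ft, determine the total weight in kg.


Formula: Weight = area * weight_per_sqft
Substituting: Weight = 34.8460 * 0.6990
Result: 24.3574 kg


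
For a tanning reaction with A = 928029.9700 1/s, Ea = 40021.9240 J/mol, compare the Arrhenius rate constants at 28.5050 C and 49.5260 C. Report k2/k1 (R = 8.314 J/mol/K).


T1 = 28.5050 + 273.15 = 301.6550 K; T2 = 49.5260 + 273.15 = 322.6760 K
k1 = A * exp(-Ea/(R*T1)) = 928029.9700 * exp(-40021.9240/(8.314*301.6550)) = 0.1089 1/s
k2 = A * exp(-Ea/(R*T2)) = 928029.9700 * exp(-40021.9240/(8.314*322.6760)) = 0.3080 1/s
k2/k1 = 0.3080 / 0.1089 = 2.8281


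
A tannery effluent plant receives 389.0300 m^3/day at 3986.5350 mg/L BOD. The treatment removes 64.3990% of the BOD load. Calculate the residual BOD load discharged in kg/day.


Load_in = volume * conc / 1000 = 389.0300 * 3986.5350 / 1000 = 1550.8817 kg/day
Removed = Load_in * eff / 100 = 1550.8817 * 64.3990 / 100 = 998.7523 kg/day
Load_out = Load_in - Removed = 1550.8817 - 998.7523 = 552.1294 kg/day


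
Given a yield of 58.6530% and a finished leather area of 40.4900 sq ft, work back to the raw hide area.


Formula: raw = finished * 100 / yield
Substituting: raw = 40.4900 * 100 / 58.6530
Result: 69.0331 sq ft


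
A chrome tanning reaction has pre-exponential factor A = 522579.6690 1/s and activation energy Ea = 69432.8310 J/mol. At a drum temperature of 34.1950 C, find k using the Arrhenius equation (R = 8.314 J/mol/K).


T_K = T_C + 273.15 = 34.1950 + 273.15 = 307.3450 K
exponent = -Ea / (R * T_K) = -69432.8310 / (8.314 * 307.3450) = -27.1724
k = A * exp(exponent) = 522579.6690 * exp(-27.1724) = 8.2663e-07 1/s
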